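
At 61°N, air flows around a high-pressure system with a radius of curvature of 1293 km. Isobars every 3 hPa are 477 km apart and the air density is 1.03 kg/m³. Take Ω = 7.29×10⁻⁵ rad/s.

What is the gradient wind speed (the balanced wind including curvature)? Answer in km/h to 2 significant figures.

Coriolis parameter at 61°N:
f = 2Ω sin φ = 2 × 7.29×10⁻⁵ × sin 61° = 1.28×10⁻⁴ s⁻¹
Pressure gradient: |∂P/∂n| = 300 Pa / 477000 m = 6.29×10⁻⁴ Pa/m
Geostrophic speed: V_g = |∂P/∂n|/(fρ) = 6.29×10⁻⁴/(1.28×10⁻⁴ × 1.03) = 4.79 m/s
Around a high, pressure-gradient force acts outward with centrifugal, so Coriolis balances both:
fV = (1/ρ)|∂P/∂n| + V²/R  →  V² − fR·V + fR·V_g = 0
With fR = 1.28×10⁻⁴ × 1293×10³ m = 165 m/s:
V = [fR − √((fR)² − 4 fR V_g)]/2 = [165 − √(165² − 4×165×4.79)]/2 = 4.94 m/s
Supergeostrophic (V > V_g = 4.79 m/s), as expected around a high.
Converting: 4.94 m/s × 3.6 = 18 km/h

18 km/h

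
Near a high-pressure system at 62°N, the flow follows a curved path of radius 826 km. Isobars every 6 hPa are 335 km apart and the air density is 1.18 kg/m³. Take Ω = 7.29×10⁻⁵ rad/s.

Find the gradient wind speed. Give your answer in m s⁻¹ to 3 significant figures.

13.5 m s⁻¹

Coriolis parameter at 62°N:
f = 2Ω sin φ = 2 × 7.29×10⁻⁵ × sin 62° = 1.29×10⁻⁴ s⁻¹
Pressure gradient: |∂P/∂n| = 600 Pa / 335000 m = 1.79×10⁻³ Pa/m
Geostrophic speed: V_g = |∂P/∂n|/(fρ) = 1.79×10⁻³/(1.29×10⁻⁴ × 1.18) = 11.8 m/s
Around a high, pressure-gradient force acts outward with centrifugal, so Coriolis balances both:
fV = (1/ρ)|∂P/∂n| + V²/R  →  V² − fR·V + fR·V_g = 0
With fR = 1.29×10⁻⁴ × 826×10³ m = 106 m/s:
V = [fR − √((fR)² − 4 fR V_g)]/2 = [106 − √(106² − 4×106×11.8)]/2 = 13.5 m/s
Supergeostrophic (V > V_g = 11.8 m/s), as expected around a high.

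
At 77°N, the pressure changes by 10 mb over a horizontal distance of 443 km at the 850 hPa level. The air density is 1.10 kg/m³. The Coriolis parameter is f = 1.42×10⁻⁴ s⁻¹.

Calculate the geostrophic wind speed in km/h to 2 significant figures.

Pressure gradient: |∂P/∂n| = 1000 Pa / 443000 m = 2.26×10⁻³ Pa/m
Geostrophic balance (pressure-gradient force = Coriolis force):
V_g = (1/(fρ)) |∂P/∂n| = 2.26×10⁻³ / (1.42×10⁻⁴ × 1.10) = 14.5 m/s
Converting: 14.5 m/s × 3.6 = 52 km/h

52 km/h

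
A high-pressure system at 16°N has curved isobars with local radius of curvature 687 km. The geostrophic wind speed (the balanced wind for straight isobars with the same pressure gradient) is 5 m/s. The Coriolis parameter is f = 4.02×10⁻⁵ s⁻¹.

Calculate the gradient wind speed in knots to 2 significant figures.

13 knots

Around a high, pressure-gradient force acts outward with centrifugal, so Coriolis balances both:
fV = (1/ρ)|∂P/∂n| + V²/R  →  V² − fR·V + fR·V_g = 0
With fR = 4.02×10⁻⁵ × 687×10³ m = 27.6 m/s:
V = [fR − √((fR)² − 4 fR V_g)]/2 = [27.6 − √(27.6² − 4×27.6×5)]/2 = 6.56 m/s
Supergeostrophic (V > V_g = 5 m/s), as expected around a high.
Converting: 6.56 m/s × 1.944 = 13 knots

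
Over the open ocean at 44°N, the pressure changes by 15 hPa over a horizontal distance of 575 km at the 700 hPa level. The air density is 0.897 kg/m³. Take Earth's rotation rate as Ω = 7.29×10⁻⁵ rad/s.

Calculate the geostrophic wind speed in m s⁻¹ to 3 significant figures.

28.7 m s⁻¹

Coriolis parameter at 44°N:
f = 2Ω sin φ = 2 × 7.29×10⁻⁵ × sin 44° = 1.01×10⁻⁴ s⁻¹
Pressure gradient: |∂P/∂n| = 1500 Pa / 575000 m = 2.61×10⁻³ Pa/m
Geostrophic balance (pressure-gradient force = Coriolis force):
V_g = (1/(fρ)) |∂P/∂n| = 2.61×10⁻³ / (1.01×10⁻⁴ × 0.897) = 28.7 m/s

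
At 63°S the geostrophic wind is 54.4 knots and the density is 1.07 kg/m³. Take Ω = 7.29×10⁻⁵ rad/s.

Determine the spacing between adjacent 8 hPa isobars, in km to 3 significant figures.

Coriolis parameter at 63°S:
f = 2Ω sin φ = 2 × 7.29×10⁻⁵ × sin 63° = 1.30×10⁻⁴ s⁻¹
Wind speed in SI: 54.4 knots = 28.0 m/s
Geostrophic balance rearranged: |∂P/∂n| = f ρ V_g
|∂P/∂n| = 1.30×10⁻⁴ × 1.07 × 28.0 = 3.89×10⁻³ Pa/m
Isobar spacing: Δn = ΔP/|∂P/∂n| = 800 Pa / 3.89×10⁻³ Pa/m = 205651 m ≈ 206 km

206 km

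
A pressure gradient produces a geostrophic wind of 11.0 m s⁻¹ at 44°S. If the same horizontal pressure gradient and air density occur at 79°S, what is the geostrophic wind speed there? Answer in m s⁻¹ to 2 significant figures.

With the same pressure gradient and density, V_g ∝ 1/f ∝ 1/sin φ.
V₂ = V₁ · sin φ₁ / sin φ₂ = 11.0 × sin 44° / sin 79°
V₂ = 11.0 × 0.6947/0.9816 = 7.8 m s⁻¹

7.8 m s⁻¹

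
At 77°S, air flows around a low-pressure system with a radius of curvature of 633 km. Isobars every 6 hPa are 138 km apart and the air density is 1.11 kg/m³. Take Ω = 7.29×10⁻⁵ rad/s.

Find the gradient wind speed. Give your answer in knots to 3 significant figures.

43.0 knots

Coriolis parameter at 77°S:
f = 2Ω sin φ = 2 × 7.29×10⁻⁵ × sin 77° = 1.42×10⁻⁴ s⁻¹
Pressure gradient: |∂P/∂n| = 600 Pa / 138000 m = 4.35×10⁻³ Pa/m
Geostrophic speed: V_g = |∂P/∂n|/(fρ) = 4.35×10⁻³/(1.42×10⁻⁴ × 1.11) = 27.6 m/s
Around a low, centrifugal force acts outward with Coriolis, so pressure-gradient force balances both:
(1/ρ)|∂P/∂n| = fV + V²/R  →  V² + fR·V − fR·V_g = 0
With fR = 1.42×10⁻⁴ × 633×10³ m = 89.9 m/s:
V = [−fR + √((fR)² + 4 fR V_g)]/2 = [−89.9 + √(89.9² + 4×89.9×27.6)]/2 = 22.1 m/s
Subgeostrophic (V < V_g = 27.6 m/s), as expected around a low.
Converting: 22.1 m/s × 1.944 = 43.0 knots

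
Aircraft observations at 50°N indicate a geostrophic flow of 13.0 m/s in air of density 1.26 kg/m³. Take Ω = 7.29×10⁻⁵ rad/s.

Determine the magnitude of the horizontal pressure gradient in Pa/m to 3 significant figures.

1.83×10⁻³ Pa/m

Coriolis parameter at 50°N:
f = 2Ω sin φ = 2 × 7.29×10⁻⁵ × sin 50° = 1.12×10⁻⁴ s⁻¹
Geostrophic balance rearranged: |∂P/∂n| = f ρ V_g
|∂P/∂n| = 1.12×10⁻⁴ × 1.26 × 13.0 = 1.83×10⁻³ Pa/m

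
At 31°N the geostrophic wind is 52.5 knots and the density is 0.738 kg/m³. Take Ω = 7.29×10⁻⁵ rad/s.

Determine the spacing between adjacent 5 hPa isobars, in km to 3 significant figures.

334 km

Coriolis parameter at 31°N:
f = 2Ω sin φ = 2 × 7.29×10⁻⁵ × sin 31° = 7.51×10⁻⁵ s⁻¹
Wind speed in SI: 52.5 knots = 27.0 m/s
Geostrophic balance rearranged: |∂P/∂n| = f ρ V_g
|∂P/∂n| = 7.51×10⁻⁵ × 0.738 × 27.0 = 1.50×10⁻³ Pa/m
Isobar spacing: Δn = ΔP/|∂P/∂n| = 500 Pa / 1.50×10⁻³ Pa/m = 334056 m ≈ 334 km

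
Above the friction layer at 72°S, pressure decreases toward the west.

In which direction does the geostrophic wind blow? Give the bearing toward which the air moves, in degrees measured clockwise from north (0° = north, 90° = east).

The pressure-gradient force points toward the west (bearing 270°).
Geostrophic balance: in the Southern Hemisphere the Coriolis force deflects motion to the left, so the geostrophic wind blows 90° to the left of the pressure-gradient force (low pressure on the right).
Rotating 270° by 90° counterclockwise gives 180° — the wind blows toward the south.

180°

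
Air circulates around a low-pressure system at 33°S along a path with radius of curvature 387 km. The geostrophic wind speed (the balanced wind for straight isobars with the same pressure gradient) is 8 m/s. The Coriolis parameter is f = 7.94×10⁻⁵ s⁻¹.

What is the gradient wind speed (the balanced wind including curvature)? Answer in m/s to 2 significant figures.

Around a low, centrifugal force acts outward with Coriolis, so pressure-gradient force balances both:
(1/ρ)|∂P/∂n| = fV + V²/R  →  V² + fR·V − fR·V_g = 0
With fR = 7.94×10⁻⁵ × 387×10³ m = 30.7 m/s:
V = [−fR + √((fR)² + 4 fR V_g)]/2 = [−30.7 + √(30.7² + 4×30.7×8)]/2 = 6.59 m/s
Subgeostrophic (V < V_g = 8 m/s), as expected around a low.

6.6 m/s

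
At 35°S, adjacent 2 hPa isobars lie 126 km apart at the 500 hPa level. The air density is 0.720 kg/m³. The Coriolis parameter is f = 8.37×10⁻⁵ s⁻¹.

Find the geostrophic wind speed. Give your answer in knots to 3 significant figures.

51.2 knots

Pressure gradient: |∂P/∂n| = 200 Pa / 126000 m = 1.59×10⁻³ Pa/m
Geostrophic balance (pressure-gradient force = Coriolis force):
V_g = (1/(fρ)) |∂P/∂n| = 1.59×10⁻³ / (8.37×10⁻⁵ × 0.720) = 26.3 m/s
Converting: 26.3 m/s × 1.944 = 51.2 knots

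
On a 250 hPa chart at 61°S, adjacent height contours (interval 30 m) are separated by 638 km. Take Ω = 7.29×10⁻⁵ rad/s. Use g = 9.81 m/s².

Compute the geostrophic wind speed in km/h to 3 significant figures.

Coriolis parameter at 61°S:
f = 2Ω sin φ = 2 × 7.29×10⁻⁵ × sin 61° = 1.28×10⁻⁴ s⁻¹
Height gradient: |∂Z/∂n| = 30 m / 638000 m = 4.70×10⁻⁵
On a pressure surface, geostrophic balance gives V_g = (g/f)|∂Z/∂n|:
V_g = 9.81 × 4.70×10⁻⁵ / 1.28×10⁻⁴ = 3.62 m/s
Converting: 3.62 m/s × 3.6 = 13.0 km/h

13.0 km/h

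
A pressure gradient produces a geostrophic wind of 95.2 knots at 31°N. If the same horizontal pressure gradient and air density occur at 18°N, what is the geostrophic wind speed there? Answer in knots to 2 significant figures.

160 knots

With the same pressure gradient and density, V_g ∝ 1/f ∝ 1/sin φ.
V₂ = V₁ · sin φ₁ / sin φ₂ = 95.2 × sin 31° / sin 18°
V₂ = 95.2 × 0.5150/0.3090 = 160 knots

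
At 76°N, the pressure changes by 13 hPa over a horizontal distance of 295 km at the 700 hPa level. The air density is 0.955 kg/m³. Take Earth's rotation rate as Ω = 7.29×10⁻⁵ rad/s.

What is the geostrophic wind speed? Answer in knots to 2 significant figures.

Coriolis parameter at 76°N:
f = 2Ω sin φ = 2 × 7.29×10⁻⁵ × sin 76° = 1.41×10⁻⁴ s⁻¹
Pressure gradient: |∂P/∂n| = 1300 Pa / 295000 m = 4.41×10⁻³ Pa/m
Geostrophic balance (pressure-gradient force = Coriolis force):
V_g = (1/(fρ)) |∂P/∂n| = 4.41×10⁻³ / (1.41×10⁻⁴ × 0.955) = 32.6 m/s
Converting: 32.6 m/s × 1.944 = 63 knots

63 knots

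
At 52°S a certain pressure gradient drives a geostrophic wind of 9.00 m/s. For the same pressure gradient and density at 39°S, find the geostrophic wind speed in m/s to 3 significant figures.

11.3 m/s

With the same pressure gradient and density, V_g ∝ 1/f ∝ 1/sin φ.
V₂ = V₁ · sin φ₁ / sin φ₂ = 9.00 × sin 52° / sin 39°
V₂ = 9.00 × 0.7880/0.6293 = 11.3 m/s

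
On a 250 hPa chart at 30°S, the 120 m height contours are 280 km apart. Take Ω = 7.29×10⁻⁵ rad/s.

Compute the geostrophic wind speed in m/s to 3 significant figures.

57.7 m/s

Coriolis parameter at 30°S:
f = 2Ω sin φ = 2 × 7.29×10⁻⁵ × sin 30° = 7.29×10⁻⁵ s⁻¹
Height gradient: |∂Z/∂n| = 120 m / 280000 m = 4.29×10⁻⁴
On a pressure surface, geostrophic balance gives V_g = (g/f)|∂Z/∂n|:
V_g = 9.81 × 4.29×10⁻⁴ / 7.29×10⁻⁵ = 57.7 m/s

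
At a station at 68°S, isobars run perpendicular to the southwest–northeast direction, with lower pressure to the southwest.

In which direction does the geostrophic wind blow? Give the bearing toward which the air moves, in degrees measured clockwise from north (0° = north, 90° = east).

135°

The pressure-gradient force points toward the southwest (bearing 225°).
Geostrophic balance: in the Southern Hemisphere the Coriolis force deflects motion to the left, so the geostrophic wind blows 90° to the left of the pressure-gradient force (low pressure on the right).
Rotating 225° by 90° counterclockwise gives 135° — the wind blows toward the southeast.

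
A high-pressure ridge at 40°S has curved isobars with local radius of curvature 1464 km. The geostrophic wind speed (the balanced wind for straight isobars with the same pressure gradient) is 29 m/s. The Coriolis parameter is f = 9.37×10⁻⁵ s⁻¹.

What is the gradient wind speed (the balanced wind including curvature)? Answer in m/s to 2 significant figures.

42 m/s

Around a high, pressure-gradient force acts outward with centrifugal, so Coriolis balances both:
fV = (1/ρ)|∂P/∂n| + V²/R  →  V² − fR·V + fR·V_g = 0
With fR = 9.37×10⁻⁵ × 1464×10³ m = 137 m/s:
V = [fR − √((fR)² − 4 fR V_g)]/2 = [137 − √(137² − 4×137×29)]/2 = 41.6 m/s
Supergeostrophic (V > V_g = 29 m/s), as expected around a high.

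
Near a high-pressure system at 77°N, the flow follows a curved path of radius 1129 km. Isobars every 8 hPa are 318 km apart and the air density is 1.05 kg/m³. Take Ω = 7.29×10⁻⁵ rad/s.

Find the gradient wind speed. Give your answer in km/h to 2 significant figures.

Coriolis parameter at 77°N:
f = 2Ω sin φ = 2 × 7.29×10⁻⁵ × sin 77° = 1.42×10⁻⁴ s⁻¹
Pressure gradient: |∂P/∂n| = 800 Pa / 318000 m = 2.52×10⁻³ Pa/m
Geostrophic speed: V_g = |∂P/∂n|/(fρ) = 2.52×10⁻³/(1.42×10⁻⁴ × 1.05) = 16.9 m/s
Around a high, pressure-gradient force acts outward with centrifugal, so Coriolis balances both:
fV = (1/ρ)|∂P/∂n| + V²/R  →  V² − fR·V + fR·V_g = 0
With fR = 1.42×10⁻⁴ × 1129×10³ m = 160 m/s:
V = [fR − √((fR)² − 4 fR V_g)]/2 = [160 − √(160² − 4×160×16.9)]/2 = 19.2 m/s
Supergeostrophic (V > V_g = 16.9 m/s), as expected around a high.
Converting: 19.2 m/s × 3.6 = 69 km/h

69 km/h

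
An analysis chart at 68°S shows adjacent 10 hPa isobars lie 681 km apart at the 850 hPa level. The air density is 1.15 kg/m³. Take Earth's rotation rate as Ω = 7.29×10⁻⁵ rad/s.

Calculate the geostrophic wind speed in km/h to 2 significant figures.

Coriolis parameter at 68°S:
f = 2Ω sin φ = 2 × 7.29×10⁻⁵ × sin 68° = 1.35×10⁻⁴ s⁻¹
Pressure gradient: |∂P/∂n| = 1000 Pa / 681000 m = 1.47×10⁻³ Pa/m
Geostrophic balance (pressure-gradient force = Coriolis force):
V_g = (1/(fρ)) |∂P/∂n| = 1.47×10⁻³ / (1.35×10⁻⁴ × 1.15) = 9.45 m/s
Converting: 9.45 m/s × 3.6 = 34 km/h

34 km/h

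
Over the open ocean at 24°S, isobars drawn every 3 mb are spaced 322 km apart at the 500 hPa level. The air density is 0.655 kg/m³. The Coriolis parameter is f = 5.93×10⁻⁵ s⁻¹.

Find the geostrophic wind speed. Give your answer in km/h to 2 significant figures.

86 km/h

Pressure gradient: |∂P/∂n| = 300 Pa / 322000 m = 9.32×10⁻⁴ Pa/m
Geostrophic balance (pressure-gradient force = Coriolis force):
V_g = (1/(fρ)) |∂P/∂n| = 9.32×10⁻⁴ / (5.93×10⁻⁵ × 0.655) = 24.0 m/s
Converting: 24.0 m/s × 3.6 = 86 km/h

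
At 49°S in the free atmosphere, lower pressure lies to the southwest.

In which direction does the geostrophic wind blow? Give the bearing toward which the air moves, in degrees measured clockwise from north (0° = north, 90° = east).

135°

The pressure-gradient force points toward the southwest (bearing 225°).
Geostrophic balance: in the Southern Hemisphere the Coriolis force deflects motion to the left, so the geostrophic wind blows 90° to the left of the pressure-gradient force (low pressure on the right).
Rotating 225° by 90° counterclockwise gives 135° — the wind blows toward the southeast.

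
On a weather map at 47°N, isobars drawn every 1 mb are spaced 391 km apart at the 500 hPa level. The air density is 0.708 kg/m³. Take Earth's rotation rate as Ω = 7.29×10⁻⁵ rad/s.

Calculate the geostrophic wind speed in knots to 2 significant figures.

6.6 knots

Coriolis parameter at 47°N:
f = 2Ω sin φ = 2 × 7.29×10⁻⁵ × sin 47° = 1.07×10⁻⁴ s⁻¹
Pressure gradient: |∂P/∂n| = 100 Pa / 391000 m = 2.56×10⁻⁴ Pa/m
Geostrophic balance (pressure-gradient force = Coriolis force):
V_g = (1/(fρ)) |∂P/∂n| = 2.56×10⁻⁴ / (1.07×10⁻⁴ × 0.708) = 3.39 m/s
Converting: 3.39 m/s × 1.944 = 6.6 knots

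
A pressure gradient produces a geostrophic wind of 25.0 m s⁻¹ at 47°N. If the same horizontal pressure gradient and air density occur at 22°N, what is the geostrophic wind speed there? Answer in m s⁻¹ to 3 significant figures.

48.8 m s⁻¹

With the same pressure gradient and density, V_g ∝ 1/f ∝ 1/sin φ.
V₂ = V₁ · sin φ₁ / sin φ₂ = 25.0 × sin 47° / sin 22°
V₂ = 25.0 × 0.7314/0.3746 = 48.8 m s⁻¹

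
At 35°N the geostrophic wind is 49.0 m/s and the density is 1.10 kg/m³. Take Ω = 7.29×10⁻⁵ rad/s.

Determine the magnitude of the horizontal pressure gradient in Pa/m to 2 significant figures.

Coriolis parameter at 35°N:
f = 2Ω sin φ = 2 × 7.29×10⁻⁵ × sin 35° = 8.36×10⁻⁵ s⁻¹
Geostrophic balance rearranged: |∂P/∂n| = f ρ V_g
|∂P/∂n| = 8.36×10⁻⁵ × 1.10 × 49.0 = 4.51×10⁻³ Pa/m

4.5×10⁻³ Pa/m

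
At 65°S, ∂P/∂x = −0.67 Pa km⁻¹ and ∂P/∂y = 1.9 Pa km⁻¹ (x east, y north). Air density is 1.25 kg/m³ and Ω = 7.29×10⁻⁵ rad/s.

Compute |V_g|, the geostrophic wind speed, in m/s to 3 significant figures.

12.2 m/s

Coriolis parameter at 65°S:
f = 2Ω sin φ = 2 × 7.29×10⁻⁵ × sin 65° = 1.32×10⁻⁴ s⁻¹
In the Southern Hemisphere f is negative: f = −1.32×10⁻⁴ s⁻¹.
Component geostrophic relations (x east, y north):
u_g = −(1/(fρ)) ∂P/∂y,  v_g = (1/(fρ)) ∂P/∂x
u_g = −(1.9×10⁻³)/(−1.32×10⁻⁴ × 1.25) = 11.5 m/s;  v_g = (−0.67×10⁻³)/(−1.32×10⁻⁴ × 1.25) = 4.06 m/s
|V_g| = √(u_g² + v_g²) = 12.2 m/s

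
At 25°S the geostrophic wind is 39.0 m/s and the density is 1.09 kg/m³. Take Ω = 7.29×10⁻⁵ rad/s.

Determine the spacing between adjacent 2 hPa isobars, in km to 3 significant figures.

76.4 km

Coriolis parameter at 25°S:
f = 2Ω sin φ = 2 × 7.29×10⁻⁵ × sin 25° = 6.16×10⁻⁵ s⁻¹
Geostrophic balance rearranged: |∂P/∂n| = f ρ V_g
|∂P/∂n| = 6.16×10⁻⁵ × 1.09 × 39.0 = 2.62×10⁻³ Pa/m
Isobar spacing: Δn = ΔP/|∂P/∂n| = 200 Pa / 2.62×10⁻³ Pa/m = 76354 m ≈ 76.4 km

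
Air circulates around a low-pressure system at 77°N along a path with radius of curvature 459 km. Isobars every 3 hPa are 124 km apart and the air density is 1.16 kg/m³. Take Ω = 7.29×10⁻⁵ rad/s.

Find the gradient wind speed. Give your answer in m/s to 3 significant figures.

12.3 m/s

Coriolis parameter at 77°N:
f = 2Ω sin φ = 2 × 7.29×10⁻⁵ × sin 77° = 1.42×10⁻⁴ s⁻¹
Pressure gradient: |∂P/∂n| = 300 Pa / 124000 m = 2.42×10⁻³ Pa/m
Geostrophic speed: V_g = |∂P/∂n|/(fρ) = 2.42×10⁻³/(1.42×10⁻⁴ × 1.16) = 14.7 m/s
Around a low, centrifugal force acts outward with Coriolis, so pressure-gradient force balances both:
(1/ρ)|∂P/∂n| = fV + V²/R  →  V² + fR·V − fR·V_g = 0
With fR = 1.42×10⁻⁴ × 459×10³ m = 65.2 m/s:
V = [−fR + √((fR)² + 4 fR V_g)]/2 = [−65.2 + √(65.2² + 4×65.2×14.7)]/2 = 12.3 m/s
Subgeostrophic (V < V_g = 14.7 m/s), as expected around a low.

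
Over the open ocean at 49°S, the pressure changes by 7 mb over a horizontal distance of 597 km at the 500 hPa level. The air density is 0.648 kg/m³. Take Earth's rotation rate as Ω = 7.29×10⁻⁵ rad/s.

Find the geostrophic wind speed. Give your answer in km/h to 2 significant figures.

Coriolis parameter at 49°S:
f = 2Ω sin φ = 2 × 7.29×10⁻⁵ × sin 49° = 1.10×10⁻⁴ s⁻¹
Pressure gradient: |∂P/∂n| = 700 Pa / 597000 m = 1.17×10⁻³ Pa/m
Geostrophic balance (pressure-gradient force = Coriolis force):
V_g = (1/(fρ)) |∂P/∂n| = 1.17×10⁻³ / (1.10×10⁻⁴ × 0.648) = 16.4 m/s
Converting: 16.4 m/s × 3.6 = 59 km/h

59 km/h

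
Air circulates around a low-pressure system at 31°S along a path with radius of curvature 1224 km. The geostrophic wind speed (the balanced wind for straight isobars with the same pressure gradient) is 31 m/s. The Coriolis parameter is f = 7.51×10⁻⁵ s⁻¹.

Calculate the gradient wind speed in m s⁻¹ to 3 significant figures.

Around a low, centrifugal force acts outward with Coriolis, so pressure-gradient force balances both:
(1/ρ)|∂P/∂n| = fV + V²/R  →  V² + fR·V − fR·V_g = 0
With fR = 7.51×10⁻⁵ × 1224×10³ m = 91.9 m/s:
V = [−fR + √((fR)² + 4 fR V_g)]/2 = [−91.9 + √(91.9² + 4×91.9×31)]/2 = 24.5 m/s
Subgeostrophic (V < V_g = 31 m/s), as expected around a low.

24.5 m s⁻¹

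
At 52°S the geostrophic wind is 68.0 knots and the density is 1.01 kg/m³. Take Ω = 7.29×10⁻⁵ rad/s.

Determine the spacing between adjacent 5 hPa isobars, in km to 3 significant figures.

Coriolis parameter at 52°S:
f = 2Ω sin φ = 2 × 7.29×10⁻⁵ × sin 52° = 1.15×10⁻⁴ s⁻¹
Wind speed in SI: 68.0 knots = 35.0 m/s
Geostrophic balance rearranged: |∂P/∂n| = f ρ V_g
|∂P/∂n| = 1.15×10⁻⁴ × 1.01 × 35.0 = 4.06×10⁻³ Pa/m
Isobar spacing: Δn = ΔP/|∂P/∂n| = 500 Pa / 4.06×10⁻³ Pa/m = 123172 m ≈ 123 km

123 km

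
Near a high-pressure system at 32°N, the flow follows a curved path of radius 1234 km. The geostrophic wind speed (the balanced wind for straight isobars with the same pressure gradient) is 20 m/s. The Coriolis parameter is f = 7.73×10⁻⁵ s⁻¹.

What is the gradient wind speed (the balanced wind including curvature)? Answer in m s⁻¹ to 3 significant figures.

28.5 m s⁻¹

Around a high, pressure-gradient force acts outward with centrifugal, so Coriolis balances both:
fV = (1/ρ)|∂P/∂n| + V²/R  →  V² − fR·V + fR·V_g = 0
With fR = 7.73×10⁻⁵ × 1234×10³ m = 95.4 m/s:
V = [fR − √((fR)² − 4 fR V_g)]/2 = [95.4 − √(95.4² − 4×95.4×20)]/2 = 28.5 m/s
Supergeostrophic (V > V_g = 20 m/s), as expected around a high.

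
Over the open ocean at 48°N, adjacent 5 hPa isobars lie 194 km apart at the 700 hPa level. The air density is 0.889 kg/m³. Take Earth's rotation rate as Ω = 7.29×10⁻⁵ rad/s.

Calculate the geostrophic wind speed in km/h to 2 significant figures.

96 km/h

Coriolis parameter at 48°N:
f = 2Ω sin φ = 2 × 7.29×10⁻⁵ × sin 48° = 1.08×10⁻⁴ s⁻¹
Pressure gradient: |∂P/∂n| = 500 Pa / 194000 m = 2.58×10⁻³ Pa/m
Geostrophic balance (pressure-gradient force = Coriolis force):
V_g = (1/(fρ)) |∂P/∂n| = 2.58×10⁻³ / (1.08×10⁻⁴ × 0.889) = 26.8 m/s
Converting: 26.8 m/s × 3.6 = 96 km/h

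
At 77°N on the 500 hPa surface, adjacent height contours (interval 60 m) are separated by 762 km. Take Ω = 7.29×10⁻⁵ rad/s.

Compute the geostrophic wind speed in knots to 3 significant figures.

Coriolis parameter at 77°N:
f = 2Ω sin φ = 2 × 7.29×10⁻⁵ × sin 77° = 1.42×10⁻⁴ s⁻¹
Height gradient: |∂Z/∂n| = 60 m / 762000 m = 7.87×10⁻⁵
On a pressure surface, geostrophic balance gives V_g = (g/f)|∂Z/∂n|:
V_g = 9.81 × 7.87×10⁻⁵ / 1.42×10⁻⁴ = 5.44 m/s
Converting: 5.44 m/s × 1.944 = 10.6 knots

10.6 knots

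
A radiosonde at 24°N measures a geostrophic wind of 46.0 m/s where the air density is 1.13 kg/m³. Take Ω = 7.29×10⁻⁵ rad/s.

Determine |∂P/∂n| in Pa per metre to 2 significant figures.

3.1×10⁻³ Pa/m

Coriolis parameter at 24°N:
f = 2Ω sin φ = 2 × 7.29×10⁻⁵ × sin 24° = 5.93×10⁻⁵ s⁻¹
Geostrophic balance rearranged: |∂P/∂n| = f ρ V_g
|∂P/∂n| = 5.93×10⁻⁵ × 1.13 × 46.0 = 3.08×10⁻³ Pa/m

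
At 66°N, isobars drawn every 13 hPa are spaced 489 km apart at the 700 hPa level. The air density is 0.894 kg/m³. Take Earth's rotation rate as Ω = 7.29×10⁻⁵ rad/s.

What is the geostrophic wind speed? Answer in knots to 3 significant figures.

43.4 knots

Coriolis parameter at 66°N:
f = 2Ω sin φ = 2 × 7.29×10⁻⁵ × sin 66° = 1.33×10⁻⁴ s⁻¹
Pressure gradient: |∂P/∂n| = 1300 Pa / 489000 m = 2.66×10⁻³ Pa/m
Geostrophic balance (pressure-gradient force = Coriolis force):
V_g = (1/(fρ)) |∂P/∂n| = 2.66×10⁻³ / (1.33×10⁻⁴ × 0.894) = 22.3 m/s
Converting: 22.3 m/s × 1.944 = 43.4 knots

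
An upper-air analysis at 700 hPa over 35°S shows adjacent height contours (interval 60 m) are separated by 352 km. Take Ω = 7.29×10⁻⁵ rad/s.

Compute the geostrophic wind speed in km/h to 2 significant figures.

72 km/h

Coriolis parameter at 35°S:
f = 2Ω sin φ = 2 × 7.29×10⁻⁵ × sin 35° = 8.36×10⁻⁵ s⁻¹
Height gradient: |∂Z/∂n| = 60 m / 352000 m = 1.70×10⁻⁴
On a pressure surface, geostrophic balance gives V_g = (g/f)|∂Z/∂n|:
V_g = 9.81 × 1.70×10⁻⁴ / 8.36×10⁻⁵ = 20.0 m/s
Converting: 20.0 m/s × 3.6 = 72 km/h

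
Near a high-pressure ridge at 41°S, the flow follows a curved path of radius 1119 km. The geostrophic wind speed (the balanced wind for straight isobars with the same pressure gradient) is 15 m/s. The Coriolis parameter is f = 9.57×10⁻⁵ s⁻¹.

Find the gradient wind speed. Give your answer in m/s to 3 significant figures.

18.0 m/s

Around a high, pressure-gradient force acts outward with centrifugal, so Coriolis balances both:
fV = (1/ρ)|∂P/∂n| + V²/R  →  V² − fR·V + fR·V_g = 0
With fR = 9.57×10⁻⁵ × 1119×10³ m = 107 m/s:
V = [fR − √((fR)² − 4 fR V_g)]/2 = [107 − √(107² − 4×107×15)]/2 = 18 m/s
Supergeostrophic (V > V_g = 15 m/s), as expected around a high.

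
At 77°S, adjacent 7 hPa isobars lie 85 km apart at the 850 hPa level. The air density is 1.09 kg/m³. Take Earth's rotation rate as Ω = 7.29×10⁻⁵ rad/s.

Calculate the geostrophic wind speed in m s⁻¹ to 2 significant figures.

Coriolis parameter at 77°S:
f = 2Ω sin φ = 2 × 7.29×10⁻⁵ × sin 77° = 1.42×10⁻⁴ s⁻¹
Pressure gradient: |∂P/∂n| = 700 Pa / 85000 m = 8.24×10⁻³ Pa/m
Geostrophic balance (pressure-gradient force = Coriolis force):
V_g = (1/(fρ)) |∂P/∂n| = 8.24×10⁻³ / (1.42×10⁻⁴ × 1.09) = 53.2 m/s

53 m s⁻¹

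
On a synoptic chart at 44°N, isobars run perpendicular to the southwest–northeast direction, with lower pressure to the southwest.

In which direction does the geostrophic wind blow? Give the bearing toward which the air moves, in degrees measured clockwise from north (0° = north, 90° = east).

The pressure-gradient force points toward the southwest (bearing 225°).
Geostrophic balance: in the Northern Hemisphere the Coriolis force deflects motion to the right, so the geostrophic wind blows 90° to the right of the pressure-gradient force (low pressure on the left).
Rotating 225° by 90° clockwise gives 315° — the wind blows toward the northwest.

315°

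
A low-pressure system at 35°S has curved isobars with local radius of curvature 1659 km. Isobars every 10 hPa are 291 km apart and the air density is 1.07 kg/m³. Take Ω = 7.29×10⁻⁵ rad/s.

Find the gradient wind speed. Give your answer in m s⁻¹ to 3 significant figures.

Coriolis parameter at 35°S:
f = 2Ω sin φ = 2 × 7.29×10⁻⁵ × sin 35° = 8.36×10⁻⁵ s⁻¹
Pressure gradient: |∂P/∂n| = 1000 Pa / 291000 m = 3.44×10⁻³ Pa/m
Geostrophic speed: V_g = |∂P/∂n|/(fρ) = 3.44×10⁻³/(8.36×10⁻⁵ × 1.07) = 38.4 m/s
Around a low, centrifugal force acts outward with Coriolis, so pressure-gradient force balances both:
(1/ρ)|∂P/∂n| = fV + V²/R  →  V² + fR·V − fR·V_g = 0
With fR = 8.36×10⁻⁵ × 1659×10³ m = 139 m/s:
V = [−fR + √((fR)² + 4 fR V_g)]/2 = [−139 + √(139² + 4×139×38.4)]/2 = 31.3 m/s
Subgeostrophic (V < V_g = 38.4 m/s), as expected around a low.

31.3 m s⁻¹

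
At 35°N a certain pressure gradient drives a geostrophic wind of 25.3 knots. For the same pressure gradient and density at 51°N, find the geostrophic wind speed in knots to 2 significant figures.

19 knots

With the same pressure gradient and density, V_g ∝ 1/f ∝ 1/sin φ.
V₂ = V₁ · sin φ₁ / sin φ₂ = 25.3 × sin 35° / sin 51°
V₂ = 25.3 × 0.5736/0.7771 = 19 knots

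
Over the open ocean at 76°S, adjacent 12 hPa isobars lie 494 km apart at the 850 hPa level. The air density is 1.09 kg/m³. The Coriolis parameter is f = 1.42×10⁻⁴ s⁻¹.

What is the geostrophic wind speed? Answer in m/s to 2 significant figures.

Pressure gradient: |∂P/∂n| = 1200 Pa / 494000 m = 2.43×10⁻³ Pa/m
Geostrophic balance (pressure-gradient force = Coriolis force):
V_g = (1/(fρ)) |∂P/∂n| = 2.43×10⁻³ / (1.42×10⁻⁴ × 1.09) = 15.7 m/s

16 m/s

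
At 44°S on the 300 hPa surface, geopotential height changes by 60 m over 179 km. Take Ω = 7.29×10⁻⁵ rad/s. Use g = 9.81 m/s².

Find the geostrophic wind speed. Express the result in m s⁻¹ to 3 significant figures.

32.5 m s⁻¹

Coriolis parameter at 44°S:
f = 2Ω sin φ = 2 × 7.29×10⁻⁵ × sin 44° = 1.01×10⁻⁴ s⁻¹
Height gradient: |∂Z/∂n| = 60 m / 179000 m = 3.35×10⁻⁴
On a pressure surface, geostrophic balance gives V_g = (g/f)|∂Z/∂n|:
V_g = 9.81 × 3.35×10⁻⁴ / 1.01×10⁻⁴ = 32.5 m/s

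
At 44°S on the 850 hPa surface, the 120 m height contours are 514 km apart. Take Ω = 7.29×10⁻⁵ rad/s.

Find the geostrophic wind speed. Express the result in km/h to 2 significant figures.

Coriolis parameter at 44°S:
f = 2Ω sin φ = 2 × 7.29×10⁻⁵ × sin 44° = 1.01×10⁻⁴ s⁻¹
Height gradient: |∂Z/∂n| = 120 m / 514000 m = 2.33×10⁻⁴
On a pressure surface, geostrophic balance gives V_g = (g/f)|∂Z/∂n|:
V_g = 9.81 × 2.33×10⁻⁴ / 1.01×10⁻⁴ = 22.6 m/s
Converting: 22.6 m/s × 3.6 = 81 km/h

81 km/h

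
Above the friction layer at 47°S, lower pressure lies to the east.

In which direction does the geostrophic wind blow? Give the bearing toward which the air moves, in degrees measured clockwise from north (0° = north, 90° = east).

000°

The pressure-gradient force points toward the east (bearing 090°).
Geostrophic balance: in the Southern Hemisphere the Coriolis force deflects motion to the left, so the geostrophic wind blows 90° to the left of the pressure-gradient force (low pressure on the right).
Rotating 090° by 90° counterclockwise gives 000° — the wind blows toward the north.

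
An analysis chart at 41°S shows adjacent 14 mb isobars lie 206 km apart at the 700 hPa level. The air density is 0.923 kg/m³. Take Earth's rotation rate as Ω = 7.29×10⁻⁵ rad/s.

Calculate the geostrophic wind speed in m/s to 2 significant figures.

77 m/s

Coriolis parameter at 41°S:
f = 2Ω sin φ = 2 × 7.29×10⁻⁵ × sin 41° = 9.57×10⁻⁵ s⁻¹
Pressure gradient: |∂P/∂n| = 1400 Pa / 206000 m = 6.80×10⁻³ Pa/m
Geostrophic balance (pressure-gradient force = Coriolis force):
V_g = (1/(fρ)) |∂P/∂n| = 6.80×10⁻³ / (9.57×10⁻⁵ × 0.923) = 77.0 m/s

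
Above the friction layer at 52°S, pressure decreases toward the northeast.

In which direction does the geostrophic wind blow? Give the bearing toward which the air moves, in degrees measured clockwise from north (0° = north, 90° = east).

The pressure-gradient force points toward the northeast (bearing 045°).
Geostrophic balance: in the Southern Hemisphere the Coriolis force deflects motion to the left, so the geostrophic wind blows 90° to the left of the pressure-gradient force (low pressure on the right).
Rotating 045° by 90° counterclockwise gives 315° — the wind blows toward the northwest.

315°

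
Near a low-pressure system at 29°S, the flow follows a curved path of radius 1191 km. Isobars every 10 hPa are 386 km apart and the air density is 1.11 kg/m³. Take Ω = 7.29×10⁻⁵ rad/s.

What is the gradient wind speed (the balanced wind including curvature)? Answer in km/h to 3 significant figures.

Coriolis parameter at 29°S:
f = 2Ω sin φ = 2 × 7.29×10⁻⁵ × sin 29° = 7.07×10⁻⁵ s⁻¹
Pressure gradient: |∂P/∂n| = 1000 Pa / 386000 m = 2.59×10⁻³ Pa/m
Geostrophic speed: V_g = |∂P/∂n|/(fρ) = 2.59×10⁻³/(7.07×10⁻⁵ × 1.11) = 33.0 m/s
Around a low, centrifugal force acts outward with Coriolis, so pressure-gradient force balances both:
(1/ρ)|∂P/∂n| = fV + V²/R  →  V² + fR·V − fR·V_g = 0
With fR = 7.07×10⁻⁵ × 1191×10³ m = 84.2 m/s:
V = [−fR + √((fR)² + 4 fR V_g)]/2 = [−84.2 + √(84.2² + 4×84.2×33)]/2 = 25.4 m/s
Subgeostrophic (V < V_g = 33 m/s), as expected around a low.
Converting: 25.4 m/s × 3.6 = 91.3 km/h

91.3 km/h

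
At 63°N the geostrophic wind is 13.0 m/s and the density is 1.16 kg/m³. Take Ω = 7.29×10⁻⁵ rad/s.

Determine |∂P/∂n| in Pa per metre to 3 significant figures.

1.96×10⁻³ Pa/m

Coriolis parameter at 63°N:
f = 2Ω sin φ = 2 × 7.29×10⁻⁵ × sin 63° = 1.30×10⁻⁴ s⁻¹
Geostrophic balance rearranged: |∂P/∂n| = f ρ V_g
|∂P/∂n| = 1.30×10⁻⁴ × 1.16 × 13.0 = 1.96×10⁻³ Pa/m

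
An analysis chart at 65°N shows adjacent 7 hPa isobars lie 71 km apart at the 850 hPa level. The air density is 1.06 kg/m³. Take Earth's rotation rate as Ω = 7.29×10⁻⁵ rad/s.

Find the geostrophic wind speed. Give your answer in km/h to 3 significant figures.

253 km/h

Coriolis parameter at 65°N:
f = 2Ω sin φ = 2 × 7.29×10⁻⁵ × sin 65° = 1.32×10⁻⁴ s⁻¹
Pressure gradient: |∂P/∂n| = 700 Pa / 71000 m = 9.86×10⁻³ Pa/m
Geostrophic balance (pressure-gradient force = Coriolis force):
V_g = (1/(fρ)) |∂P/∂n| = 9.86×10⁻³ / (1.32×10⁻⁴ × 1.06) = 70.4 m/s
Converting: 70.4 m/s × 3.6 = 253 km/h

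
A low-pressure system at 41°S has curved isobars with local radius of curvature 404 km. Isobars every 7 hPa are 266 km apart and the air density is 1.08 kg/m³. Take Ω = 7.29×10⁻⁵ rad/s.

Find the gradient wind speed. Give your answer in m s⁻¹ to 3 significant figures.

Coriolis parameter at 41°S:
f = 2Ω sin φ = 2 × 7.29×10⁻⁵ × sin 41° = 9.57×10⁻⁵ s⁻¹
Pressure gradient: |∂P/∂n| = 700 Pa / 266000 m = 2.63×10⁻³ Pa/m
Geostrophic speed: V_g = |∂P/∂n|/(fρ) = 2.63×10⁻³/(9.57×10⁻⁵ × 1.08) = 25.5 m/s
Around a low, centrifugal force acts outward with Coriolis, so pressure-gradient force balances both:
(1/ρ)|∂P/∂n| = fV + V²/R  →  V² + fR·V − fR·V_g = 0
With fR = 9.57×10⁻⁵ × 404×10³ m = 38.6 m/s:
V = [−fR + √((fR)² + 4 fR V_g)]/2 = [−38.6 + √(38.6² + 4×38.6×25.5)]/2 = 17.5 m/s
Subgeostrophic (V < V_g = 25.5 m/s), as expected around a low.

17.5 m s⁻¹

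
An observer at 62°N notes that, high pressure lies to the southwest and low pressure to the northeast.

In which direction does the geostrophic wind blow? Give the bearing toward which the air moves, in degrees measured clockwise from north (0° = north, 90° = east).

135°

The pressure-gradient force points toward the northeast (bearing 045°).
Geostrophic balance: in the Northern Hemisphere the Coriolis force deflects motion to the right, so the geostrophic wind blows 90° to the right of the pressure-gradient force (low pressure on the left).
Rotating 045° by 90° clockwise gives 135° — the wind blows toward the southeast.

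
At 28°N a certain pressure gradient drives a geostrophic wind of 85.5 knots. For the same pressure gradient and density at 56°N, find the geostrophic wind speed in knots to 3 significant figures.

48.4 knots

With the same pressure gradient and density, V_g ∝ 1/f ∝ 1/sin φ.
V₂ = V₁ · sin φ₁ / sin φ₂ = 85.5 × sin 28° / sin 56°
V₂ = 85.5 × 0.4695/0.8290 = 48.4 knots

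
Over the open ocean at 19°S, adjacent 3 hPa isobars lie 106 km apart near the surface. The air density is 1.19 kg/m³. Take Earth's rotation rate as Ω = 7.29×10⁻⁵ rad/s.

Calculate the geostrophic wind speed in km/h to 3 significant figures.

180 km/h

Coriolis parameter at 19°S:
f = 2Ω sin φ = 2 × 7.29×10⁻⁵ × sin 19° = 4.75×10⁻⁵ s⁻¹
Pressure gradient: |∂P/∂n| = 300 Pa / 106000 m = 2.83×10⁻³ Pa/m
Geostrophic balance (pressure-gradient force = Coriolis force):
V_g = (1/(fρ)) |∂P/∂n| = 2.83×10⁻³ / (4.75×10⁻⁵ × 1.19) = 50.1 m/s
Converting: 50.1 m/s × 3.6 = 180 km/h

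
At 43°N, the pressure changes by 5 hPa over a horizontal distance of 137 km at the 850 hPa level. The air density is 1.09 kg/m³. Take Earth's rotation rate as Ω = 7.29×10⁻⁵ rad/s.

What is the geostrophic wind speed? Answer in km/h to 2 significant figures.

Coriolis parameter at 43°N:
f = 2Ω sin φ = 2 × 7.29×10⁻⁵ × sin 43° = 9.94×10⁻⁵ s⁻¹
Pressure gradient: |∂P/∂n| = 500 Pa / 137000 m = 3.65×10⁻³ Pa/m
Geostrophic balance (pressure-gradient force = Coriolis force):
V_g = (1/(fρ)) |∂P/∂n| = 3.65×10⁻³ / (9.94×10⁻⁵ × 1.09) = 33.7 m/s
Converting: 33.7 m/s × 3.6 = 120 km/h

120 km/h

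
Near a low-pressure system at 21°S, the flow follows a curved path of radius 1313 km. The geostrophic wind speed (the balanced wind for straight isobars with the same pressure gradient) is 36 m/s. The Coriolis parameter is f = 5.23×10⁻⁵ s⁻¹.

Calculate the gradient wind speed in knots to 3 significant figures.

Around a low, centrifugal force acts outward with Coriolis, so pressure-gradient force balances both:
(1/ρ)|∂P/∂n| = fV + V²/R  →  V² + fR·V − fR·V_g = 0
With fR = 5.23×10⁻⁵ × 1313×10³ m = 68.7 m/s:
V = [−fR + √((fR)² + 4 fR V_g)]/2 = [−68.7 + √(68.7² + 4×68.7×36)]/2 = 26.1 m/s
Subgeostrophic (V < V_g = 36 m/s), as expected around a low.
Converting: 26.1 m/s × 1.944 = 50.7 knots

50.7 knots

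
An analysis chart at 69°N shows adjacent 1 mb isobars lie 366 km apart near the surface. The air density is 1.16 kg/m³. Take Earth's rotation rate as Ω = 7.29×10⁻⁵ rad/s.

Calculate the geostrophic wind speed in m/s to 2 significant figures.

1.7 m/s

Coriolis parameter at 69°N:
f = 2Ω sin φ = 2 × 7.29×10⁻⁵ × sin 69° = 1.36×10⁻⁴ s⁻¹
Pressure gradient: |∂P/∂n| = 100 Pa / 366000 m = 2.73×10⁻⁴ Pa/m
Geostrophic balance (pressure-gradient force = Coriolis force):
V_g = (1/(fρ)) |∂P/∂n| = 2.73×10⁻⁴ / (1.36×10⁻⁴ × 1.16) = 1.73 m/s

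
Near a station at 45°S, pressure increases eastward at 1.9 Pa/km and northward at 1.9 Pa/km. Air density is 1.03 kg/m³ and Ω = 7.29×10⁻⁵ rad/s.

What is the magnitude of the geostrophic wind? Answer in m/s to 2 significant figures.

Coriolis parameter at 45°S:
f = 2Ω sin φ = 2 × 7.29×10⁻⁵ × sin 45° = 1.03×10⁻⁴ s⁻¹
In the Southern Hemisphere f is negative: f = −1.03×10⁻⁴ s⁻¹.
Component geostrophic relations (x east, y north):
u_g = −(1/(fρ)) ∂P/∂y,  v_g = (1/(fρ)) ∂P/∂x
u_g = −(1.9×10⁻³)/(−1.03×10⁻⁴ × 1.03) = 17.9 m/s;  v_g = (1.9×10⁻³)/(−1.03×10⁻⁴ × 1.03) = −17.9 m/s
|V_g| = √(u_g² + v_g²) = 25.3 m/s

25 m/s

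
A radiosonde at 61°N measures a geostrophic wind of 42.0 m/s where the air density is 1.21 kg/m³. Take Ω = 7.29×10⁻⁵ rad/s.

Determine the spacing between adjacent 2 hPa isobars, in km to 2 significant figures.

Coriolis parameter at 61°N:
f = 2Ω sin φ = 2 × 7.29×10⁻⁵ × sin 61° = 1.28×10⁻⁴ s⁻¹
Geostrophic balance rearranged: |∂P/∂n| = f ρ V_g
|∂P/∂n| = 1.28×10⁻⁴ × 1.21 × 42.0 = 6.48×10⁻³ Pa/m
Isobar spacing: Δn = ΔP/|∂P/∂n| = 200 Pa / 6.48×10⁻³ Pa/m = 30862 m ≈ 31 km

31 km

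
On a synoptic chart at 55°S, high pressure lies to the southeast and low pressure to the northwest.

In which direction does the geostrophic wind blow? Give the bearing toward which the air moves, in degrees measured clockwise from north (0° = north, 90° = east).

The pressure-gradient force points toward the northwest (bearing 315°).
Geostrophic balance: in the Southern Hemisphere the Coriolis force deflects motion to the left, so the geostrophic wind blows 90° to the left of the pressure-gradient force (low pressure on the right).
Rotating 315° by 90° counterclockwise gives 225° — the wind blows toward the southwest.

225°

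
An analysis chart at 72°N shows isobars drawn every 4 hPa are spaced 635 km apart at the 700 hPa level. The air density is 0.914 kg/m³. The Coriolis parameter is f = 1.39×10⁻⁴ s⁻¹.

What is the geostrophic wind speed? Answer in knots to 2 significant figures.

9.6 knots

Pressure gradient: |∂P/∂n| = 400 Pa / 635000 m = 6.30×10⁻⁴ Pa/m
Geostrophic balance (pressure-gradient force = Coriolis force):
V_g = (1/(fρ)) |∂P/∂n| = 6.30×10⁻⁴ / (1.39×10⁻⁴ × 0.914) = 4.96 m/s
Converting: 4.96 m/s × 1.944 = 9.6 knots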